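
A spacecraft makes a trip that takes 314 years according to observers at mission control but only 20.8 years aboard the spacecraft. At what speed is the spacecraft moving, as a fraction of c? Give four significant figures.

β = 0.9978

The proper time is measured aboard the spacecraft (both events occur at the spacecraft's location); Δt is measured at mission control. γ = Δt/τ = 314/20.8 = 15.10.
β = √(1 − 1/γ²) = √(1 − 0.004388) = √0.9956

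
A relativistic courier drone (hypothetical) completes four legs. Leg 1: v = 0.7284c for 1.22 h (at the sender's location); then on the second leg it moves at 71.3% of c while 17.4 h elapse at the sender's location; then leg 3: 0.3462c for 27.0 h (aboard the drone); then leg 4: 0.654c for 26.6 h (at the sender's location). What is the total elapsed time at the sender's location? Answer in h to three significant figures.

Leg 1: 1.22 h is already measured at the sender's location.
Leg 2: 17.4 h is already measured at the sender's location.
Leg 3: γ = 1/√(1 − 0.3462²) = 1/√0.8801 = 1.066; Δt_3 = 1.066 × 27.0 = 28.78 h.
Leg 4: 26.6 h is already measured at the sender's location.
Total: 1.220 + 17.40 + 28.78 + 26.60 h.

Δt = 74.0 h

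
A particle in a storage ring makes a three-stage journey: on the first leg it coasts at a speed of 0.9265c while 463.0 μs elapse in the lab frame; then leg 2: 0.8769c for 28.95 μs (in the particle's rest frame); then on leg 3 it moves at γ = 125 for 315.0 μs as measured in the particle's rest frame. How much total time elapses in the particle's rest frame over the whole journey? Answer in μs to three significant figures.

Leg 1: γ = 1/√(1 − 0.9265²) = 1/√0.1416 = 2.657; τ_1 = 463.0/2.657 = 174.2 μs.
Leg 2: 28.95 μs is already measured in the particle's rest frame.
Leg 3: 315.0 μs is already measured in the particle's rest frame.
Total: 174.2 + 28.95 + 315.0 μs.

τ = 518 μs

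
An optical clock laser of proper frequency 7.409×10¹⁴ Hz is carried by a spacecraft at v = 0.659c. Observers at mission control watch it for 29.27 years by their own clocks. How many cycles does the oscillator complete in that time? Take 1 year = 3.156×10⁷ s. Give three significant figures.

N = 5.15×10²³

γ = 1/√(1 − 0.659²) = 1/√0.5657 = 1.330
During 29.27 years of lab time, the oscillator's proper time advances by τ = Δt/γ = 29.27/1.330 = 22.02 years = 6.948×10⁸ s.
N = f × τ = 7.409×10¹⁴ × 6.948×10⁸ = 5.148×10²³.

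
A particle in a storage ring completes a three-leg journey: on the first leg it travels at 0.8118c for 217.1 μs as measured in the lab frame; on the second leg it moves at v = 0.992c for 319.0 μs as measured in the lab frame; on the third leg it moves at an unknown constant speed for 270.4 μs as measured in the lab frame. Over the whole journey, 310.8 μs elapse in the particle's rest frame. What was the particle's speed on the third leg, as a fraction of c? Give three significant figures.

Leg 1: γ = 1/√(1 − 0.8118²) = 1/√0.3410 = 1.713; τ_1 = 217.1/1.713 = 126.8 μs.
Leg 2: γ = 1/√(1 − 0.992²) = 1/√0.01594 = 7.922; τ_2 = 319.0/7.922 = 40.27 μs.
Leg 3: speed unknown; τ_3 = 270.4/γ_3.
Total proper time: 126.8 + 40.27 + τ_3 = 310.8, so τ_3 = 310.8 − 167.0 = 143.8 μs.
γ_3 = 270.4/143.8 = 1.881; β = √(1 − 1/γ²) = √0.7174.

β = 0.847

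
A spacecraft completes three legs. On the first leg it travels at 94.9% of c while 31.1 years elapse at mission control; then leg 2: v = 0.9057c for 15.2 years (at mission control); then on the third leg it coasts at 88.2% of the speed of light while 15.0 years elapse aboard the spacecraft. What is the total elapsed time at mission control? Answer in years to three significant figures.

Δt = 78.1 years

Leg 1: 31.1 years is already measured at mission control.
Leg 2: 15.2 years is already measured at mission control.
Leg 3: β = 0.882; γ = 1/√(1 − 0.882²) = 1/√0.2221 = 2.122; Δt_3 = 2.122 × 15.0 = 31.83 years.
Total: 31.10 + 15.20 + 31.83 years.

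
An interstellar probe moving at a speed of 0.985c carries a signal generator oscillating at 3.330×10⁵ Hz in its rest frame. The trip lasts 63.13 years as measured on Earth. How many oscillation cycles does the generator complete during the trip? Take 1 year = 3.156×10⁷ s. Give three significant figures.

N = 1.14×10¹⁴

γ = 1/√(1 − 0.985²) = 1/√0.02977 = 5.795
The oscillator's own cycle count is N = f × τ where τ is the proper time aboard the probe. τ = Δt/γ = 63.13/5.795 = 10.89 years = 3.438×10⁸ s.
N = 3.330×10⁵ × 3.438×10⁸ = 1.145×10¹⁴.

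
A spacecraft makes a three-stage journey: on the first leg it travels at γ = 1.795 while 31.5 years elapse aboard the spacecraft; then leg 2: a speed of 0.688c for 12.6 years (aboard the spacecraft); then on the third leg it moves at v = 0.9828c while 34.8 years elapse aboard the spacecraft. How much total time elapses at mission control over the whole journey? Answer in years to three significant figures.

Leg 1: γ = 1.795; Δt_1 = 1.795 × 31.5 = 56.54 years.
Leg 2: γ = 1/√(1 − 0.688²) = 1/√0.5267 = 1.378; Δt_2 = 1.378 × 12.6 = 17.36 years.
Leg 3: γ = 1/√(1 − 0.9828²) = 1/√0.03410 = 5.415; Δt_3 = 5.415 × 34.8 = 188.4 years.
Total: 56.54 + 17.36 + 188.4 years.

Δt = 262 years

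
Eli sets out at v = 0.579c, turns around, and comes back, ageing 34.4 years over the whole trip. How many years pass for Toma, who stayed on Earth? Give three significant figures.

γ = 1/√(1 − 0.579²) = 1/√0.6648 = 1.227
Earth-frame duration is the dilated interval: Δt = γτ = 1.227 × 34.4 years.

Δt = 42.2 years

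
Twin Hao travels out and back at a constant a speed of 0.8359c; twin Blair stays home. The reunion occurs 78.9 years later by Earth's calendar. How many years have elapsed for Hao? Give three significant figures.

τ = 43.3 years

γ = 1/√(1 − 0.8359²) = 1/√0.3013 = 1.822
Hao's clock measures proper time along the trip: τ = Δt/γ = 78.9/1.822 years.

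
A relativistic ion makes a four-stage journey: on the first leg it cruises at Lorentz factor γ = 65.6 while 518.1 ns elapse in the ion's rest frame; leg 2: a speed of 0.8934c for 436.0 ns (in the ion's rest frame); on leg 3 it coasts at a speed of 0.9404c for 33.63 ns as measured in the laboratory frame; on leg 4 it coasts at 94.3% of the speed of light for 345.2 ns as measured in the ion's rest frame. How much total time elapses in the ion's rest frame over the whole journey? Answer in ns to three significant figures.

τ = 1310 ns

Leg 1: 518.1 ns is already measured in the ion's rest frame.
Leg 2: 436.0 ns is already measured in the ion's rest frame.
Leg 3: γ = 1/√(1 − 0.9404²) = 1/√0.1156 = 2.941; τ_3 = 33.63/2.941 = 11.44 ns.
Leg 4: 345.2 ns is already measured in the ion's rest frame.
Total: 518.1 + 436.0 + 11.44 + 345.2 ns.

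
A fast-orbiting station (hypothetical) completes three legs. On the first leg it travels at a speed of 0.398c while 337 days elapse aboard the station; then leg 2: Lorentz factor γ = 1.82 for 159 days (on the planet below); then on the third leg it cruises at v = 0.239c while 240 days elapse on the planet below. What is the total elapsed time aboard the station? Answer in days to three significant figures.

τ = 657 days

Leg 1: 337 days is already measured aboard the station.
Leg 2: γ = 1.82; τ_2 = 159/1.820 = 87.36 days.
Leg 3: γ = 1/√(1 − 0.239²) = 1/√0.9429 = 1.030; τ_3 = 240/1.030 = 233.0 days.
Total: 337.0 + 87.36 + 233.0 days.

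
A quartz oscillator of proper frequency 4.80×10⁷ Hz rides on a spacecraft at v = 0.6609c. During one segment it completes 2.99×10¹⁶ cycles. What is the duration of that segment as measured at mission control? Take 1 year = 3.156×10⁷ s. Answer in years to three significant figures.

γ = 1/√(1 − 0.6609²) = 1/√0.5632 = 1.332
Proper time for N cycles: τ = N/f = 2.99×10¹⁶/(4.80×10⁷) = 6.229×10⁸ s = 19.74 years.
Lab-frame duration Δt = γτ = 1.332 × 19.74 = 26.30 years.

Δt = 26.3 years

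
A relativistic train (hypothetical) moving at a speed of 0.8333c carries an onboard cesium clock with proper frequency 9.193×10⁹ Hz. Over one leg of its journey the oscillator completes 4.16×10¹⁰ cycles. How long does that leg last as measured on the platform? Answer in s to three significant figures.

γ = 1/√(1 − 0.8333²) = 1/√0.3056 = 1.809
Proper time for N cycles: τ = N/f = 4.16×10¹⁰/(9.193×10⁹) = 4.525×10⁰ s = 4.525 s.
Lab-frame duration Δt = γτ = 1.809 × 4.525 = 8.186 s.

Δt = 8.19 s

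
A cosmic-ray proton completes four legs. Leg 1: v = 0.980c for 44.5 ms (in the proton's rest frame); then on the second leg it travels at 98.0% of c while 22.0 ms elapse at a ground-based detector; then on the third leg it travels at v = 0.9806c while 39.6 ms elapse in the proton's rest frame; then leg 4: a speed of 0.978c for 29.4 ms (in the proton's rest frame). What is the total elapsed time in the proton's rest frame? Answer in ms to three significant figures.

Leg 1: 44.5 ms is already measured in the proton's rest frame.
Leg 2: β = 0.980; γ = 1/√(1 − 0.980²) = 1/√0.03960 = 5.025; τ_2 = 22.0/5.025 = 4.378 ms.
Leg 3: 39.6 ms is already measured in the proton's rest frame.
Leg 4: 29.4 ms is already measured in the proton's rest frame.
Total: 44.50 + 4.378 + 39.60 + 29.40 ms.

τ = 118 ms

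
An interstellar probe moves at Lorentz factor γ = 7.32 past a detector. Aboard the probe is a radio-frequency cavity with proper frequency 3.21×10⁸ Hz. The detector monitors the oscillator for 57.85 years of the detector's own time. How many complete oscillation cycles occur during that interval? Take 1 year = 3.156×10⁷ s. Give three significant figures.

γ = 7.32
During 57.85 years of lab time, the oscillator's proper time advances by τ = Δt/γ = 57.85/7.320 = 7.903 years = 2.494×10⁸ s.
N = f × τ = 3.21×10⁸ × 2.494×10⁸ = 8.006×10¹⁶.

N = 8.01×10¹⁶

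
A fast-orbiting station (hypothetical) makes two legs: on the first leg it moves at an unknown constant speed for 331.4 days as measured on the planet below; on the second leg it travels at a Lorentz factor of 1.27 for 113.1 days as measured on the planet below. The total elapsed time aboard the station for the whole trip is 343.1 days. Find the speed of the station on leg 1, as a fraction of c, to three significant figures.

β = 0.642

Leg 1: speed unknown; τ_1 = 331.4/γ_1.
Leg 2: γ = 1.27; τ_2 = 113.1/1.270 = 89.06 days.
Total proper time: τ_1 + 89.06 = 343.1, so τ_1 = 343.1 − 89.06 = 254.0 days.
γ_1 = 331.4/254.0 = 1.304; β = √(1 − 1/γ²) = √0.4124.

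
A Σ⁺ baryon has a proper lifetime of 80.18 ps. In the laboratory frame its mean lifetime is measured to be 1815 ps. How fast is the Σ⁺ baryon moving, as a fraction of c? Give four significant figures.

γ = Δt/τ₀ = 1815/80.18 = 22.64
β = √(1 − 1/γ²) = √(1 − 0.001952) = √0.9980

β = 0.9990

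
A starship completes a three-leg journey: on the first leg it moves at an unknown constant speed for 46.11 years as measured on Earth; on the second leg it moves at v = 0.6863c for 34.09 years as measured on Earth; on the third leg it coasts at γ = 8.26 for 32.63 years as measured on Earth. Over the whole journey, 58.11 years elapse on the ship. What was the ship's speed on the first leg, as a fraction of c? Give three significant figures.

β = 0.771

Leg 1: speed unknown; τ_1 = 46.11/γ_1.
Leg 2: γ = 1/√(1 − 0.6863²) = 1/√0.5290 = 1.375; τ_2 = 34.09/1.375 = 24.79 years.
Leg 3: γ = 8.26; τ_3 = 32.63/8.260 = 3.950 years.
Total proper time: τ_1 + 24.79 + 3.950 = 58.11, so τ_1 = 58.11 − 28.74 = 29.37 years.
γ_1 = 46.11/29.37 = 1.570; β = √(1 − 1/γ²) = √0.5944.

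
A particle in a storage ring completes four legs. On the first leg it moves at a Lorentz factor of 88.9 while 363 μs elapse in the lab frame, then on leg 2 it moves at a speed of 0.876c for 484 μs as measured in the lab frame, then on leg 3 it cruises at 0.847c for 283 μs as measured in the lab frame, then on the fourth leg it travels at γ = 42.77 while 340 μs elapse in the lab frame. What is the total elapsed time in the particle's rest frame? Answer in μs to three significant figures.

τ = 396 μs

Leg 1: γ = 88.9; τ_1 = 363/88.90 = 4.083 μs.
Leg 2: γ = 1/√(1 − 0.876²) = 1/√0.2326 = 2.073; τ_2 = 484/2.073 = 233.4 μs.
Leg 3: γ = 1/√(1 − 0.847²) = 1/√0.2826 = 1.881; τ_3 = 283/1.881 = 150.4 μs.
Leg 4: γ = 42.77; τ_4 = 340/42.77 = 7.949 μs.
Total: 4.083 + 233.4 + 150.4 + 7.949 μs.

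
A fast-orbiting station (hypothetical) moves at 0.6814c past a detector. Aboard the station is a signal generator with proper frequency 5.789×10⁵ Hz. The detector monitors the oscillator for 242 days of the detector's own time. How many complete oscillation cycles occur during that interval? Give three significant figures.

N = 8.86×10¹²

γ = 1/√(1 − 0.6814²) = 1/√0.5357 = 1.366
During 242 days of lab time, the oscillator's proper time advances by τ = Δt/γ = 242/1.366 = 177.1 days = 1.530×10⁷ s.
N = f × τ = 5.789×10⁵ × 1.530×10⁷ = 8.859×10¹².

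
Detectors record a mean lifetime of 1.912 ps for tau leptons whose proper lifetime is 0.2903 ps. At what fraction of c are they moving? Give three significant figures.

γ = Δt/τ₀ = 1.912/0.2903 = 6.586
β = √(1 − 1/γ²) = √(1 − 0.02305) = √0.9769

v = 0.988c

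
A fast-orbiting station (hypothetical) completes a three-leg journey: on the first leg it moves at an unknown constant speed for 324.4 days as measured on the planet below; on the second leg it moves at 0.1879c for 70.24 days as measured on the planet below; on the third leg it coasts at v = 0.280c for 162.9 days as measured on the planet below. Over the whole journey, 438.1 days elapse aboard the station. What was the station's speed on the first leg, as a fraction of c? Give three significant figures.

β = 0.755

Leg 1: speed unknown; τ_1 = 324.4/γ_1.
Leg 2: γ = 1/√(1 − 0.1879²) = 1/√0.9647 = 1.018; τ_2 = 70.24/1.018 = 68.99 days.
Leg 3: γ = 1/√(1 − 0.280²) = 1/√0.9216 = 1.042; τ_3 = 162.9/1.042 = 156.4 days.
Total proper time: τ_1 + 68.99 + 156.4 = 438.1, so τ_1 = 438.1 − 225.4 = 212.7 days.
γ_1 = 324.4/212.7 = 1.525; β = √(1 − 1/γ²) = √0.5700.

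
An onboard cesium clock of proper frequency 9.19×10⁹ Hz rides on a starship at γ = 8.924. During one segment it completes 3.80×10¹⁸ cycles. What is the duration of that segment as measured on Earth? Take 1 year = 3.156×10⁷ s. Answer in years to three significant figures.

γ = 8.924
Proper time for N cycles: τ = N/f = 3.80×10¹⁸/(9.19×10⁹) = 4.135×10⁸ s = 13.10 years.
Lab-frame duration Δt = γτ = 8.924 × 13.10 = 116.9 years.

Δt = 117 years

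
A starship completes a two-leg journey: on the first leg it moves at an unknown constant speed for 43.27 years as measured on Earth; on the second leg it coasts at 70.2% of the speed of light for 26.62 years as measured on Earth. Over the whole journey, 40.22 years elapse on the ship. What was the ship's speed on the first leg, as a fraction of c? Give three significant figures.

Leg 1: speed unknown; τ_1 = 43.27/γ_1.
Leg 2: β = 0.702; γ = 1/√(1 − 0.702²) = 1/√0.5072 = 1.404; τ_2 = 26.62/1.404 = 18.96 years.
Total proper time: τ_1 + 18.96 = 40.22, so τ_1 = 40.22 − 18.96 = 21.26 years.
γ_1 = 43.27/21.26 = 2.035; β = √(1 − 1/γ²) = √0.7585.

β = 0.871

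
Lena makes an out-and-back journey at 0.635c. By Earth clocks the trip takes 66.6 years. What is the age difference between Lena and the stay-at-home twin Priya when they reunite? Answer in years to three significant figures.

γ = 1/√(1 − 0.635²) = 1/√0.5968 = 1.294
Lena's elapsed proper time: τ = 66.6/1.294 = 51.45 years.
Age gap = Δt − τ = 66.6 − 51.45 years.

Δt − τ = 15.2 years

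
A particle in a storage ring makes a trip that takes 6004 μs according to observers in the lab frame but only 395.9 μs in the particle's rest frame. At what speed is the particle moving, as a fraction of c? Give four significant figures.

The proper time is measured in the particle's rest frame (both events occur at the particle's location); Δt is measured in the lab frame. γ = Δt/τ = 6004/395.9 = 15.17.
β = √(1 − 1/γ²) = √(1 − 0.004348) = √0.9957

β = 0.9978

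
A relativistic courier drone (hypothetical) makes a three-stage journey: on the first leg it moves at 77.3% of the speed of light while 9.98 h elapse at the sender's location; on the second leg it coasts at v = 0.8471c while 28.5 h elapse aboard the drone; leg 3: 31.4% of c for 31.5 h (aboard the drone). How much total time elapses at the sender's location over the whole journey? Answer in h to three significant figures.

Leg 1: 9.98 h is already measured at the sender's location.
Leg 2: γ = 1/√(1 − 0.8471²) = 1/√0.2824 = 1.882; Δt_2 = 1.882 × 28.5 = 53.63 h.
Leg 3: β = 0.314; γ = 1/√(1 − 0.314²) = 1/√0.9014 = 1.053; Δt_3 = 1.053 × 31.5 = 33.18 h.
Total: 9.980 + 53.63 + 33.18 h.

Δt = 96.8 h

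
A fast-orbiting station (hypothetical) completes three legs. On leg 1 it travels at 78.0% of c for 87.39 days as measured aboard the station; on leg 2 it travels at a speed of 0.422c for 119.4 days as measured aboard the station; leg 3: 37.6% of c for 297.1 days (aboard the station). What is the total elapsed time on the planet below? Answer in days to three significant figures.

Δt = 592 days

Leg 1: β = 0.780; γ = 1/√(1 − 0.780²) = 1/√0.3916 = 1.598; Δt_1 = 1.598 × 87.39 = 139.6 days.
Leg 2: γ = 1/√(1 − 0.422²) = 1/√0.8219 = 1.103; Δt_2 = 1.103 × 119.4 = 131.7 days.
Leg 3: β = 0.376; γ = 1/√(1 − 0.376²) = 1/√0.8586 = 1.079; Δt_3 = 1.079 × 297.1 = 320.6 days.
Total: 139.6 + 131.7 + 320.6 days.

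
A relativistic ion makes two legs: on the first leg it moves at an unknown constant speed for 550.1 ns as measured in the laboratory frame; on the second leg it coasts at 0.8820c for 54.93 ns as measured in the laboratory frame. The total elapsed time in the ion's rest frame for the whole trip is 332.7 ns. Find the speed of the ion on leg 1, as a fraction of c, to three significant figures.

β = 0.830

Leg 1: speed unknown; τ_1 = 550.1/γ_1.
Leg 2: γ = 1/√(1 − 0.8820²) = 1/√0.2221 = 2.122; τ_2 = 54.93/2.122 = 25.89 ns.
Total proper time: τ_1 + 25.89 = 332.7, so τ_1 = 332.7 − 25.89 = 306.8 ns.
γ_1 = 550.1/306.8 = 1.793; β = √(1 − 1/γ²) = √0.6889.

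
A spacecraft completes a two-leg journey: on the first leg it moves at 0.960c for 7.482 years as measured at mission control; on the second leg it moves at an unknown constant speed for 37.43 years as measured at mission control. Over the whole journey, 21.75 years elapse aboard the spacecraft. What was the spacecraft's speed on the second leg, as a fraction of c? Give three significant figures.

Leg 1: γ = 1/√(1 − 0.960²) = 25/7 ≈ 3.571; τ_1 = 7.482/3.571 = 2.095 years.
Leg 2: speed unknown; τ_2 = 37.43/γ_2.
Total proper time: 2.095 + τ_2 = 21.75, so τ_2 = 21.75 − 2.095 = 19.66 years.
γ_2 = 37.43/19.66 = 1.904; β = √(1 − 1/γ²) = √0.7243.

β = 0.851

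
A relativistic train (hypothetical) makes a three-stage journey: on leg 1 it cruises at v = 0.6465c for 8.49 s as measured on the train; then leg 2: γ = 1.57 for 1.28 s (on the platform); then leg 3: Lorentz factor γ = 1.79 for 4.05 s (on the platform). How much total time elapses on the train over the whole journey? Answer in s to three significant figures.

τ = 11.6 s

Leg 1: 8.49 s is already measured on the train.
Leg 2: γ = 1.57; τ_2 = 1.28/1.570 = 0.8153 s.
Leg 3: γ = 1.79; τ_3 = 4.05/1.790 = 2.263 s.
Total: 8.490 + 0.8153 + 2.263 s.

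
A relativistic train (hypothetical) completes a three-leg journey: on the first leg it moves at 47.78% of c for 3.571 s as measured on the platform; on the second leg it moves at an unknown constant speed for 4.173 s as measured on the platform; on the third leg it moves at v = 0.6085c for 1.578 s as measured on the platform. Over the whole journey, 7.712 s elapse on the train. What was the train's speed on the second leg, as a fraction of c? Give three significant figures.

Leg 1: β = 0.4778; γ = 1/√(1 − 0.4778²) = 1/√0.7717 = 1.138; τ_1 = 3.571/1.138 = 3.137 s.
Leg 2: speed unknown; τ_2 = 4.173/γ_2.
Leg 3: γ = 1/√(1 − 0.6085²) = 1/√0.6297 = 1.260; τ_3 = 1.578/1.260 = 1.252 s.
Total proper time: 3.137 + τ_2 + 1.252 = 7.712, so τ_2 = 7.712 − 4.389 = 3.323 s.
γ_2 = 4.173/3.323 = 1.256; β = √(1 − 1/γ²) = √0.3660.

β = 0.605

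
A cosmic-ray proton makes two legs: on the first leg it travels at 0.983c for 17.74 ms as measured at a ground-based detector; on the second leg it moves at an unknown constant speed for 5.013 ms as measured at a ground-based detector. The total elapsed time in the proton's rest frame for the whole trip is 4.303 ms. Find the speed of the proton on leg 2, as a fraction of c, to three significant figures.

Leg 1: γ = 1/√(1 − 0.983²) = 1/√0.03371 = 5.446; τ_1 = 17.74/5.446 = 3.257 ms.
Leg 2: speed unknown; τ_2 = 5.013/γ_2.
Total proper time: 3.257 + τ_2 = 4.303, so τ_2 = 4.303 − 3.257 = 1.046 ms.
γ_2 = 5.013/1.046 = 4.793; β = √(1 − 1/γ²) = √0.9565.

β = 0.978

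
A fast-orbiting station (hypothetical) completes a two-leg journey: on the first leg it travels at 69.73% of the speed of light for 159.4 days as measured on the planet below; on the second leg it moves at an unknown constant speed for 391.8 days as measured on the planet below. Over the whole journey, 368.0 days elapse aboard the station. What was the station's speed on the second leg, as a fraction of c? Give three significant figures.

Leg 1: β = 0.6973; γ = 1/√(1 − 0.6973²) = 1/√0.5138 = 1.395; τ_1 = 159.4/1.395 = 114.3 days.
Leg 2: speed unknown; τ_2 = 391.8/γ_2.
Total proper time: 114.3 + τ_2 = 368.0, so τ_2 = 368.0 − 114.3 = 253.7 days.
γ_2 = 391.8/253.7 = 1.544; β = √(1 − 1/γ²) = √0.5806.

β = 0.762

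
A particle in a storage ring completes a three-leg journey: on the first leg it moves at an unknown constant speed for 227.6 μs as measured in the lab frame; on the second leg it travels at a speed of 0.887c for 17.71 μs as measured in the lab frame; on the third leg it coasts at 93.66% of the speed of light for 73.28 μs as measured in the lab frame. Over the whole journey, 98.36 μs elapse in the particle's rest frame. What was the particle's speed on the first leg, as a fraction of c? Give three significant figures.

β = 0.959

Leg 1: speed unknown; τ_1 = 227.6/γ_1.
Leg 2: γ = 1/√(1 − 0.887²) = 1/√0.2132 = 2.166; τ_2 = 17.71/2.166 = 8.178 μs.
Leg 3: β = 0.9366; γ = 1/√(1 − 0.9366²) = 1/√0.1228 = 2.854; τ_3 = 73.28/2.854 = 25.68 μs.
Total proper time: τ_1 + 8.178 + 25.68 = 98.36, so τ_1 = 98.36 − 33.86 = 64.50 μs.
γ_1 = 227.6/64.50 = 3.528; β = √(1 − 1/γ²) = √0.9197.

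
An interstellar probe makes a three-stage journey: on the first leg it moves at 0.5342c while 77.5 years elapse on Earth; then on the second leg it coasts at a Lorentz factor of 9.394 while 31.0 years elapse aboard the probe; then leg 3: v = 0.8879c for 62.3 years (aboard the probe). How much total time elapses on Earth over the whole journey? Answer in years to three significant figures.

Δt = 504 years

Leg 1: 77.5 years is already measured on Earth.
Leg 2: γ = 9.394; Δt_2 = 9.394 × 31.0 = 291.2 years.
Leg 3: γ = 1/√(1 − 0.8879²) = 1/√0.2116 = 2.174; Δt_3 = 2.174 × 62.3 = 135.4 years.
Total: 77.50 + 291.2 + 135.4 years.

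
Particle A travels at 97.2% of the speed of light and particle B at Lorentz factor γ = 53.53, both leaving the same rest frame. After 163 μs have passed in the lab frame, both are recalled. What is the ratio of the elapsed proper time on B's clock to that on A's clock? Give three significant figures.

A: β = 0.972; γ = 1/√(1 − 0.972²) = 1/√0.05522 = 4.256. B: γ = 53.53.
τ_A/τ_B = γ_B/γ_A = 53.53/4.256 = 12.58, so τ_B/τ_A = 0.07950.

τ_B/τ_A = 0.0795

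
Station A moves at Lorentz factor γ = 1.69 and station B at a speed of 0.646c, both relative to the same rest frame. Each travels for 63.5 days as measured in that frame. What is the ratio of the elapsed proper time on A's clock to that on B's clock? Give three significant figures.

A: γ = 1.69. B: γ = 1/√(1 − 0.646²) = 1/√0.5827 = 1.310.
τ_A/τ_B = γ_B/γ_A = 1.310/1.690 = 0.7752, so τ_A/τ_B = 0.7752.

τ_A/τ_B = 0.775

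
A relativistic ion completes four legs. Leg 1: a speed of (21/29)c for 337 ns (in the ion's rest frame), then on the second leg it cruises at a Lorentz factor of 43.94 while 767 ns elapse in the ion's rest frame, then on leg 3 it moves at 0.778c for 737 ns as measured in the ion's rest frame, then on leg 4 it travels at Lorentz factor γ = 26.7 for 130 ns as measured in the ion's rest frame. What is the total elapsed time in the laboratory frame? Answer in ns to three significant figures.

Leg 1: γ = 1/√(1 − (21/29)²) = 29/20 = 1.450; Δt_1 = 1.450 × 337 = 488.7 ns.
Leg 2: γ = 43.94; Δt_2 = 43.94 × 767 = 3.370×10⁴ ns.
Leg 3: γ = 1/√(1 − 0.778²) = 1/√0.3947 = 1.592; Δt_3 = 1.592 × 737 = 1173 ns.
Leg 4: γ = 26.7; Δt_4 = 26.70 × 130 = 3471 ns.
Total: 488.7 + 3.370×10⁴ + 1173 + 3471 ns.

Δt = 3.88×10⁴ ns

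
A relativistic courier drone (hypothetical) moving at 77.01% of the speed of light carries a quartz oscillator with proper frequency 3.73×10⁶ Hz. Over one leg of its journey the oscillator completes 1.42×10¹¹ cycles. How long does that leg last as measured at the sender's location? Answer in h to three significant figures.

β = 0.7701; γ = 1/√(1 − 0.7701²) = 1/√0.4069 = 1.568
Proper time for N cycles: τ = N/f = 1.42×10¹¹/(3.73×10⁶) = 3.807×10⁴ s = 10.57 h.
Lab-frame duration Δt = γτ = 1.568 × 10.57 = 16.58 h.

Δt = 16.6 h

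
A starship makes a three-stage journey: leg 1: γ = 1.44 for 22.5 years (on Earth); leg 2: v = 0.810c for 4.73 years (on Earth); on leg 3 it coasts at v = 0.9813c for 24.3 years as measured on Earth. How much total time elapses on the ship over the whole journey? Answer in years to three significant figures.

Leg 1: γ = 1.44; τ_1 = 22.5/1.440 = 15.63 years.
Leg 2: γ = 1/√(1 − 0.810²) = 1/√0.3439 = 1.705; τ_2 = 4.73/1.705 = 2.774 years.
Leg 3: γ = 1/√(1 − 0.9813²) = 1/√0.03705 = 5.195; τ_3 = 24.3/5.195 = 4.677 years.
Total: 15.63 + 2.774 + 4.677 years.

τ = 23.1 years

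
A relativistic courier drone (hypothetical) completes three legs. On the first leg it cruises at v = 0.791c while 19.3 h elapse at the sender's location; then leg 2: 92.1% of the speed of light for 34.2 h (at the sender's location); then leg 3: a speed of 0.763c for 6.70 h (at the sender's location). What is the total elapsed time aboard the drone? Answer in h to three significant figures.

τ = 29.5 h

Leg 1: γ = 1/√(1 − 0.791²) = 1/√0.3743 = 1.634; τ_1 = 19.3/1.634 = 11.81 h.
Leg 2: β = 0.921; γ = 1/√(1 − 0.921²) = 1/√0.1518 = 2.567; τ_2 = 34.2/2.567 = 13.32 h.
Leg 3: γ = 1/√(1 − 0.763²) = 1/√0.4178 = 1.547; τ_3 = 6.70/1.547 = 4.331 h.
Total: 11.81 + 13.32 + 4.331 h.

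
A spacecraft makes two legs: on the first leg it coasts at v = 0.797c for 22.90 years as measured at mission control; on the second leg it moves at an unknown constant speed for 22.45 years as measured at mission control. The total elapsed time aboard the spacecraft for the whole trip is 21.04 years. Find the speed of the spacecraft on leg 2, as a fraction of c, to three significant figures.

Leg 1: γ = 1/√(1 − 0.797²) = 1/√0.3648 = 1.656; τ_1 = 22.90/1.656 = 13.83 years.
Leg 2: speed unknown; τ_2 = 22.45/γ_2.
Total proper time: 13.83 + τ_2 = 21.04, so τ_2 = 21.04 − 13.83 = 7.209 years.
γ_2 = 22.45/7.209 = 3.114; β = √(1 − 1/γ²) = √0.8969.

β = 0.947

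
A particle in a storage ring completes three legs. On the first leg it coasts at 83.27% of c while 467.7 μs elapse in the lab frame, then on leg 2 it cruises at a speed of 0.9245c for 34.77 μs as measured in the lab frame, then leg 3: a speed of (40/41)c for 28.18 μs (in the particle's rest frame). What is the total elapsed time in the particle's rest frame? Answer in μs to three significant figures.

τ = 300 μs

Leg 1: β = 0.8327; γ = 1/√(1 − 0.8327²) = 1/√0.3066 = 1.806; τ_1 = 467.7/1.806 = 259.0 μs.
Leg 2: γ = 1/√(1 − 0.9245²) = 1/√0.1453 = 2.623; τ_2 = 34.77/2.623 = 13.25 μs.
Leg 3: 28.18 μs is already measured in the particle's rest frame.
Total: 259.0 + 13.25 + 28.18 μs.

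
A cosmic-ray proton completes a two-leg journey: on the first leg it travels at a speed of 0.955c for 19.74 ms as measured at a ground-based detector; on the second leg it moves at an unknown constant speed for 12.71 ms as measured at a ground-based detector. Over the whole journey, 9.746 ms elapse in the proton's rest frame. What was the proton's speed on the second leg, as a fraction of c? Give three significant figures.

β = 0.952

Leg 1: γ = 1/√(1 − 0.955²) = 1/√0.08798 = 3.371; τ_1 = 19.74/3.371 = 5.855 ms.
Leg 2: speed unknown; τ_2 = 12.71/γ_2.
Total proper time: 5.855 + τ_2 = 9.746, so τ_2 = 9.746 − 5.855 = 3.891 ms.
γ_2 = 12.71/3.891 = 3.267; β = √(1 − 1/γ²) = √0.9063.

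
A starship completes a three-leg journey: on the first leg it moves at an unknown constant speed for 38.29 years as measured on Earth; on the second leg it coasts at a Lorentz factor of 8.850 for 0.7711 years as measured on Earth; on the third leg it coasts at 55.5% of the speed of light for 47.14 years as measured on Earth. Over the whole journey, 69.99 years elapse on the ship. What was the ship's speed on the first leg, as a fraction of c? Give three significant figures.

β = 0.598

Leg 1: speed unknown; τ_1 = 38.29/γ_1.
Leg 2: γ = 8.850; τ_2 = 0.7711/8.850 = 0.08713 years.
Leg 3: β = 0.555; γ = 1/√(1 − 0.555²) = 1/√0.6920 = 1.202; τ_3 = 47.14/1.202 = 39.21 years.
Total proper time: τ_1 + 0.08713 + 39.21 = 69.99, so τ_1 = 69.99 − 39.30 = 30.69 years.
γ_1 = 38.29/30.69 = 1.248; β = √(1 − 1/γ²) = √0.3576.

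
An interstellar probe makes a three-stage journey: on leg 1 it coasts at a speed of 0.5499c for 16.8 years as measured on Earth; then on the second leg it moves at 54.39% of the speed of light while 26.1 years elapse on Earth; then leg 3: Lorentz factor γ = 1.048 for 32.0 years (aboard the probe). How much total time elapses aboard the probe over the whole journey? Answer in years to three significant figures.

Leg 1: γ = 1/√(1 − 0.5499²) = 1/√0.6976 = 1.197; τ_1 = 16.8/1.197 = 14.03 years.
Leg 2: β = 0.5439; γ = 1/√(1 − 0.5439²) = 1/√0.7042 = 1.192; τ_2 = 26.1/1.192 = 21.90 years.
Leg 3: 32.0 years is already measured aboard the probe.
Total: 14.03 + 21.90 + 32.00 years.

τ = 67.9 years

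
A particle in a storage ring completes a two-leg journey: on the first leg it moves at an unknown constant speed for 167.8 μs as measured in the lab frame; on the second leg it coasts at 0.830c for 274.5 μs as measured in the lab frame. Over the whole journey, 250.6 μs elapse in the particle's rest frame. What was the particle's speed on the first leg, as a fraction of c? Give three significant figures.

Leg 1: speed unknown; τ_1 = 167.8/γ_1.
Leg 2: γ = 1/√(1 − 0.830²) = 1/√0.3111 = 1.793; τ_2 = 274.5/1.793 = 153.1 μs.
Total proper time: τ_1 + 153.1 = 250.6, so τ_1 = 250.6 − 153.1 = 97.49 μs.
γ_1 = 167.8/97.49 = 1.721; β = √(1 − 1/γ²) = √0.6624.

β = 0.814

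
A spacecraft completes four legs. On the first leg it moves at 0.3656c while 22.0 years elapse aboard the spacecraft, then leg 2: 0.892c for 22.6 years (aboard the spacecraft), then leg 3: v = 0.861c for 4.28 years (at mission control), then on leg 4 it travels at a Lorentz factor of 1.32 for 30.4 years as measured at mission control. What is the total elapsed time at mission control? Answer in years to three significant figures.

Δt = 108 years

Leg 1: γ = 1/√(1 − 0.3656²) = 1/√0.8663 = 1.074; Δt_1 = 1.074 × 22.0 = 23.64 years.
Leg 2: γ = 1/√(1 − 0.892²) = 1/√0.2043 = 2.212; Δt_2 = 2.212 × 22.6 = 50.00 years.
Leg 3: 4.28 years is already measured at mission control.
Leg 4: 30.4 years is already measured at mission control.
Total: 23.64 + 50.00 + 4.280 + 30.40 years.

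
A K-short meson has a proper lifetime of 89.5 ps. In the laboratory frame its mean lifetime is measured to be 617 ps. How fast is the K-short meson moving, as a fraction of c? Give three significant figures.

β = 0.989

γ = Δt/τ₀ = 617/89.5 = 6.894
β = √(1 − 1/γ²) = √(1 − 0.02104) = √0.9790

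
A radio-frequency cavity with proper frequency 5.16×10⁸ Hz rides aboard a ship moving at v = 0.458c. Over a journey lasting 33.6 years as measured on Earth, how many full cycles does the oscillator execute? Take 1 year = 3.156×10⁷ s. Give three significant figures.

γ = 1/√(1 − 0.458²) = 1/√0.7902 = 1.125
The oscillator's own cycle count is N = f × τ where τ is the proper time on the ship. τ = Δt/γ = 33.6/1.125 = 29.87 years = 9.427×10⁸ s.
N = 5.16×10⁸ × 9.427×10⁸ = 4.864×10¹⁷.

N = 4.86×10¹⁷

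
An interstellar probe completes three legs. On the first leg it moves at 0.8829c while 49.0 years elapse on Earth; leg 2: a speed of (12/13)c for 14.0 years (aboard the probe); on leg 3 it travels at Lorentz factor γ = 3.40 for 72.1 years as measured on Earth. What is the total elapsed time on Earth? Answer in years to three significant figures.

Leg 1: 49.0 years is already measured on Earth.
Leg 2: γ = 1/√(1 − (12/13)²) = 13/5 = 2.600; Δt_2 = 2.600 × 14.0 = 36.40 years.
Leg 3: 72.1 years is already measured on Earth.
Total: 49.00 + 36.40 + 72.10 years.

Δt = 158 years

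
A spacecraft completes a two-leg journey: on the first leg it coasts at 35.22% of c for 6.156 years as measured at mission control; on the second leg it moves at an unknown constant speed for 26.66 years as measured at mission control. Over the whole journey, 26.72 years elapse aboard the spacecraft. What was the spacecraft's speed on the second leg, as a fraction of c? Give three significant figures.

β = 0.618

Leg 1: β = 0.3522; γ = 1/√(1 − 0.3522²) = 1/√0.8760 = 1.068; τ_1 = 6.156/1.068 = 5.762 years.
Leg 2: speed unknown; τ_2 = 26.66/γ_2.
Total proper time: 5.762 + τ_2 = 26.72, so τ_2 = 26.72 − 5.762 = 20.96 years.
γ_2 = 26.66/20.96 = 1.272; β = √(1 − 1/γ²) = √0.3820.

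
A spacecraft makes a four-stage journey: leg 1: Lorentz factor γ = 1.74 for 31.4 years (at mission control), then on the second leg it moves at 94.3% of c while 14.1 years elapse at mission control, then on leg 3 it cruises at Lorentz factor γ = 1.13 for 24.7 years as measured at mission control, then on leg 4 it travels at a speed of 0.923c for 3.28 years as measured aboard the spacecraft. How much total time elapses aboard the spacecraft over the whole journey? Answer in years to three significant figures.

Leg 1: γ = 1.74; τ_1 = 31.4/1.740 = 18.05 years.
Leg 2: β = 0.943; γ = 1/√(1 − 0.943²) = 1/√0.1108 = 3.005; τ_2 = 14.1/3.005 = 4.692 years.
Leg 3: γ = 1.13; τ_3 = 24.7/1.130 = 21.86 years.
Leg 4: 3.28 years is already measured aboard the spacecraft.
Total: 18.05 + 4.692 + 21.86 + 3.280 years.

τ = 47.9 years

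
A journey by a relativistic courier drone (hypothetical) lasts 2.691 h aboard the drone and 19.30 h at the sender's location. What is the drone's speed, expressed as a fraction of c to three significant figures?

The proper time is measured aboard the drone (both events occur at the drone's location); Δt is measured at the sender's location. γ = Δt/τ = 19.30/2.691 = 7.172.
β = √(1 − 1/γ²) = √(1 − 0.01944) = √0.9806

β = 0.990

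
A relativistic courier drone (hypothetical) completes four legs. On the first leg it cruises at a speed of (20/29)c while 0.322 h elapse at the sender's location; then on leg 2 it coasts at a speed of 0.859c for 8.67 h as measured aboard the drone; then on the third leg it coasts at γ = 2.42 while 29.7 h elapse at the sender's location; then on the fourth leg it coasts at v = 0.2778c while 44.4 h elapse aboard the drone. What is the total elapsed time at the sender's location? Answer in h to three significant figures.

Δt = 93.2 h

Leg 1: 0.322 h is already measured at the sender's location.
Leg 2: γ = 1/√(1 − 0.859²) = 1/√0.2621 = 1.953; Δt_2 = 1.953 × 8.67 = 16.93 h.
Leg 3: 29.7 h is already measured at the sender's location.
Leg 4: γ = 1/√(1 − 0.2778²) = 1/√0.9228 = 1.041; Δt_4 = 1.041 × 44.4 = 46.22 h.
Total: 0.3220 + 16.93 + 29.70 + 46.22 h.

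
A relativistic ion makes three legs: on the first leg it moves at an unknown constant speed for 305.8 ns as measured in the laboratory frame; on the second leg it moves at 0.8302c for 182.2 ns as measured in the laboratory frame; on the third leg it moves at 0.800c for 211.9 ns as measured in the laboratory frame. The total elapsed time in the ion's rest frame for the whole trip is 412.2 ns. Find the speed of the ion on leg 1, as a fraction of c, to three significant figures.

Leg 1: speed unknown; τ_1 = 305.8/γ_1.
Leg 2: γ = 1/√(1 − 0.8302²) = 1/√0.3108 = 1.794; τ_2 = 182.2/1.794 = 101.6 ns.
Leg 3: γ = 1/√(1 − 0.800²) = 5/3 ≈ 1.667; τ_3 = 211.9/1.667 = 127.1 ns.
Total proper time: τ_1 + 101.6 + 127.1 = 412.2, so τ_1 = 412.2 − 228.7 = 183.5 ns.
γ_1 = 305.8/183.5 = 1.667; β = √(1 − 1/γ²) = √0.6400.

β = 0.800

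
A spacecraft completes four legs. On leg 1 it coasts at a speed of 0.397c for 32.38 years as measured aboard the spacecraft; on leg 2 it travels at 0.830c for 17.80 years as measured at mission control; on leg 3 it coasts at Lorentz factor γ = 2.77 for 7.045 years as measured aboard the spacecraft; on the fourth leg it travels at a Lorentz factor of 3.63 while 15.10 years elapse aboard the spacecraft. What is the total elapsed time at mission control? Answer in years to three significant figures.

Leg 1: γ = 1/√(1 − 0.397²) = 1/√0.8424 = 1.090; Δt_1 = 1.090 × 32.38 = 35.28 years.
Leg 2: 17.80 years is already measured at mission control.
Leg 3: γ = 2.77; Δt_3 = 2.770 × 7.045 = 19.51 years.
Leg 4: γ = 3.63; Δt_4 = 3.630 × 15.10 = 54.81 years.
Total: 35.28 + 17.80 + 19.51 + 54.81 years.

Δt = 127 years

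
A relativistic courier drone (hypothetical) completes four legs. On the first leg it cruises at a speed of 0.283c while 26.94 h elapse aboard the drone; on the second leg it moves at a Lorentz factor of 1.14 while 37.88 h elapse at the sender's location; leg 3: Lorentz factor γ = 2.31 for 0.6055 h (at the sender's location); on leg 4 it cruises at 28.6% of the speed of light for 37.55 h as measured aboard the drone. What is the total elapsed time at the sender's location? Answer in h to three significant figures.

Leg 1: γ = 1/√(1 − 0.283²) = 1/√0.9199 = 1.043; Δt_1 = 1.043 × 26.94 = 28.09 h.
Leg 2: 37.88 h is already measured at the sender's location.
Leg 3: 0.6055 h is already measured at the sender's location.
Leg 4: β = 0.286; γ = 1/√(1 − 0.286²) = 1/√0.9182 = 1.044; Δt_4 = 1.044 × 37.55 = 39.19 h.
Total: 28.09 + 37.88 + 0.6055 + 39.19 h.

Δt = 106 h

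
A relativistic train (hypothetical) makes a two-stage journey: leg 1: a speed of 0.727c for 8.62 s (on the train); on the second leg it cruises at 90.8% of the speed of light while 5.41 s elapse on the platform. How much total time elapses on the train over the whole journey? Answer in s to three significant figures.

τ = 10.9 s

Leg 1: 8.62 s is already measured on the train.
Leg 2: β = 0.908; γ = 1/√(1 − 0.908²) = 1/√0.1755 = 2.387; τ_2 = 5.41/2.387 = 2.267 s.
Total: 8.620 + 2.267 s.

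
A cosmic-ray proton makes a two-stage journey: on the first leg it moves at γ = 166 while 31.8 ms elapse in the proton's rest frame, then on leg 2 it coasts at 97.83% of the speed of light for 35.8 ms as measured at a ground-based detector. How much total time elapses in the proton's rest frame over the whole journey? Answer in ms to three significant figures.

Leg 1: 31.8 ms is already measured in the proton's rest frame.
Leg 2: β = 0.9783; γ = 1/√(1 − 0.9783²) = 1/√0.04293 = 4.826; τ_2 = 35.8/4.826 = 7.418 ms.
Total: 31.80 + 7.418 ms.

τ = 39.2 ms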